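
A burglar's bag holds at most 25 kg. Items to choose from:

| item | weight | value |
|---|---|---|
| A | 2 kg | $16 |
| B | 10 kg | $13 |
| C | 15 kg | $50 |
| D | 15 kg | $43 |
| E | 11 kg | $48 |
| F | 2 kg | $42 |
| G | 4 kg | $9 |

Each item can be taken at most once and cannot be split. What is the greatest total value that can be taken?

$119

Check high-value combinations within 25 kg:
- A+B+E+F: weight 2+10+11+2=25, value 16+13+48+42=119
- A+C+F+G: weight 2+15+2+4=23, value 16+50+42+9=117
- A+E+F+G: weight 2+11+2+4=19, value 16+48+42+9=115
- A+D+F+G: weight 2+15+2+4=23, value 16+43+42+9=110
Best: $119.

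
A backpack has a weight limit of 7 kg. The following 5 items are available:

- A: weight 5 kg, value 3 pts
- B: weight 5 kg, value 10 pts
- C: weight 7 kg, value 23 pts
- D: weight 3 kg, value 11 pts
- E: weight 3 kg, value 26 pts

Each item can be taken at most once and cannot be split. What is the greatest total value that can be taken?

Check high-value combinations within 7 kg:
- D+E: weight 3+3=6, value 11+26=37
- E: weight 3, value 26
- C: weight 7, value 23
- D: weight 3, value 11
Best: 37 pts.

37 pts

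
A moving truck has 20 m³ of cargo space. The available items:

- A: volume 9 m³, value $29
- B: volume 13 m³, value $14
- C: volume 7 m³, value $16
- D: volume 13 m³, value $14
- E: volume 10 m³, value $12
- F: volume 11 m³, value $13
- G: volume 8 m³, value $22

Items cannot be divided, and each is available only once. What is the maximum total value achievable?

This is a 0/1 knapsack; check combinations near the capacity.
- A+G: volume 9+8=17, value 29+22=51
- A+C: volume 9+7=16, value 29+16=45
- A+F: volume 9+11=20, value 29+13=42
Best: $51.

$51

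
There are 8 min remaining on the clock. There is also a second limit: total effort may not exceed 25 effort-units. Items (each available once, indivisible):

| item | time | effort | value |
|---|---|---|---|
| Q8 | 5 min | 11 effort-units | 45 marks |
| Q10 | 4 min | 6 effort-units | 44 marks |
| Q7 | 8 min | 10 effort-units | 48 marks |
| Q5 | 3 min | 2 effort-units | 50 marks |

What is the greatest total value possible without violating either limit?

95 marks

Feasible sets respecting both limits:
- Q8+Q5: time 8, effort 13, value 95
- Q10+Q5: time 7, effort 8, value 94
- Q5: time 3, effort 2, value 50
- Q7: time 8, effort 10, value 48
Best: 95 marks.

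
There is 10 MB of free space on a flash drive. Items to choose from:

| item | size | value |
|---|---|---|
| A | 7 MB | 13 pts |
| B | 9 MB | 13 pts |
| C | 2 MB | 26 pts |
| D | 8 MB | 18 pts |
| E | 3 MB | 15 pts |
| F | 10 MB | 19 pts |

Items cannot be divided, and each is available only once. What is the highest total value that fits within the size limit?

44 pts

Check high-value combinations within 10 MB:
- C+D: size 2+8=10, value 26+18=44
- C+E: size 2+3=5, value 26+15=41
- A+C: size 7+2=9, value 13+26=39
- A+E: size 7+3=10, value 13+15=28
- C: size 2, value 26
Best: 44 pts.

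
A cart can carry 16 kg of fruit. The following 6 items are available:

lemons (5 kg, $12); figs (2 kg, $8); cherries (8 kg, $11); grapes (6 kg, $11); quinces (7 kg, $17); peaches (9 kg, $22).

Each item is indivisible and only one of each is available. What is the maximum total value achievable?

This is a 0/1 knapsack; check combinations near the capacity.
- lemons+figs+peaches: weight 5+2+9=16, value 12+8+22=42
- quinces+peaches: weight 7+9=16, value 17+22=39
- lemons+figs+quinces: weight 5+2+7=14, value 12+8+17=37
- figs+grapes+quinces: weight 2+6+7=15, value 8+11+17=36
- lemons+peaches: weight 5+9=14, value 12+22=34
Best: $42.

$42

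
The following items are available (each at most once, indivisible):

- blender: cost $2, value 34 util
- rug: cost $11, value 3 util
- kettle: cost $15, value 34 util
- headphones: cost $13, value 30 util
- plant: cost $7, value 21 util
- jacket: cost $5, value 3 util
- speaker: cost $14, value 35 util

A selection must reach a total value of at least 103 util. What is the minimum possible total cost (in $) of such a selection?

Subsets with value ≥ 103, sorted by total cost:
- blender+kettle+speaker: cost 31, value 103
- blender+headphones+plant+speaker: cost 36, value 120
- blender+kettle+jacket+speaker: cost 36, value 106
Minimum cost: 31 $.

31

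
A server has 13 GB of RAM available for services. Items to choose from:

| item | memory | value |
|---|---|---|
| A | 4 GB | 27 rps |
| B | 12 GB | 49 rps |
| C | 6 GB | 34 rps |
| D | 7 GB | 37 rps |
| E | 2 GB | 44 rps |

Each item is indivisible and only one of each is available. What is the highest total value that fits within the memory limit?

Check high-value combinations within 13 GB:
- A+D+E: memory 4+7+2=13, value 27+37+44=108
- A+C+E: memory 4+6+2=12, value 27+34+44=105
- D+E: memory 7+2=9, value 37+44=81
Best: 108 rps.

108 rps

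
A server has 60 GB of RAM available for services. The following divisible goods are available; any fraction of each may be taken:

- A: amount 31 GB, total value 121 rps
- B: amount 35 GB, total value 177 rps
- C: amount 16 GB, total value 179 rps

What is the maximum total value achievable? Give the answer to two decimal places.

391.13

Take in order of value per unit:
- C (179/16 per unit): all 16 → value 179, running total 179.00
- B (177/35 per unit): all 35 → value 177, running total 356.00
- A (121/31 per unit): 9 of 31 → value 9×121/31 = 35.1290, running total 391.13
Total 391.13.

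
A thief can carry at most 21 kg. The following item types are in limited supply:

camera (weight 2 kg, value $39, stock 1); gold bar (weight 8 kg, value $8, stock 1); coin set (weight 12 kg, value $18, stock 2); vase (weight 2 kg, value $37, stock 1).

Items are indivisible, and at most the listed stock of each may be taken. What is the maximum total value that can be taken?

Best selections within weight 21 and stock limits:
- 1×camera + 1×coin set + 1×vase: weight 16, value 94
- 1×camera + 1×gold bar + 1×vase: weight 12, value 84
- 1×camera + 1×vase: weight 4, value 76
- 1×camera + 1×coin set: weight 14, value 57
Best: $94.

$94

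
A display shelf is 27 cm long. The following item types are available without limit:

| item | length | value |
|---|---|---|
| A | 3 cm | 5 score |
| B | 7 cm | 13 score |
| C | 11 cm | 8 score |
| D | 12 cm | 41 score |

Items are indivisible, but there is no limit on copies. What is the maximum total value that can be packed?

Best value-per-unit is D at 41/12; filling with it alone gives 2×41 = 82.
Optimal mix: 1×A + 2×D → length 27, value 87.

87 score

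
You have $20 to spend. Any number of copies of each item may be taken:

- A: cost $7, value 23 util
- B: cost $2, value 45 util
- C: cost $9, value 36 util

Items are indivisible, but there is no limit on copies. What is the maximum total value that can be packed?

Best value-per-unit is B at 45/2, and filling with it alone uses cost 10×2=20. No mix of the others beats 10×45 = 450.

450 util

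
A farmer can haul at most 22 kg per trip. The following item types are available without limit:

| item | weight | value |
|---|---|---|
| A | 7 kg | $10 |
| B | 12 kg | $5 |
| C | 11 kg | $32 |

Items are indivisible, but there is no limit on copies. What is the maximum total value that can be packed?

Best value-per-unit is C at 32/11, and filling with it alone uses weight 2×11=22. No mix of the others beats 2×32 = 64.

$64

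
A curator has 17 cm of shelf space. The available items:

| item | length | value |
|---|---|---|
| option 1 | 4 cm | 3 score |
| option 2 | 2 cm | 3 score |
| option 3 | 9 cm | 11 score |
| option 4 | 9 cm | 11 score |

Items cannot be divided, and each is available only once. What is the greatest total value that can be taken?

17 score

Check high-value combinations within 17 cm:
- option 1+option 2+option 3: length 4+2+9=15, value 3+3+11=17
- option 1+option 2+option 4: length 4+2+9=15, value 3+3+11=17
- option 2+option 3: length 2+9=11, value 3+11=14
- option 2+option 4: length 2+9=11, value 3+11=14
- option 1+option 3: length 4+9=13, value 3+11=14
Best: 17 score.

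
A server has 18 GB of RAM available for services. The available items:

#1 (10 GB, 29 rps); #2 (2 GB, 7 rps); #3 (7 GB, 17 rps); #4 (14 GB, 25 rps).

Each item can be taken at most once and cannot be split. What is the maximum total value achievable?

46 rps

Check high-value combinations within 18 GB:
- #1+#3: memory 10+7=17, value 29+17=46
- #1+#2: memory 10+2=12, value 29+7=36
- #2+#4: memory 2+14=16, value 7+25=32
- #1: memory 10, value 29
- #4: memory 14, value 25
Best: 46 rps.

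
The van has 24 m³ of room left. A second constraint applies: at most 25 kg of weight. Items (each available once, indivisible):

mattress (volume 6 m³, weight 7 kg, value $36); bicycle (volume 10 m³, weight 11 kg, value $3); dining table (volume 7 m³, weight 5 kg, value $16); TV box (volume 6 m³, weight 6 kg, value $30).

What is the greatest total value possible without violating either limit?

$82

Feasible sets respecting both limits:
- mattress+dining table+TV box: volume 19, weight 18, value 82
- mattress+bicycle+TV box: volume 22, weight 24, value 69
- mattress+TV box: volume 12, weight 13, value 66
- mattress+bicycle+dining table: volume 23, weight 23, value 55
Best: $82.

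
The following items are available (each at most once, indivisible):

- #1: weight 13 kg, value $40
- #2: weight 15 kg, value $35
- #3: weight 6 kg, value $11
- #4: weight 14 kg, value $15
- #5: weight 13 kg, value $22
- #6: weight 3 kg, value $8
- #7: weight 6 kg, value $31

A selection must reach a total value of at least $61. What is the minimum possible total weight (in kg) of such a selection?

19

Subsets with value ≥ 61, sorted by total weight:
- #1+#7: weight 19, value 71
- #2+#7: weight 21, value 66
- #1+#6+#7: weight 22, value 79
Minimum weight: 19 kg.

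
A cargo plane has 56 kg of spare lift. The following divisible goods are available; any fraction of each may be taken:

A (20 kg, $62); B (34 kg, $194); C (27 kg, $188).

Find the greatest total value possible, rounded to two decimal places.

353.47

Take in order of value per unit:
- C (188/27 per unit): all 27 → value 188, running total 188.00
- B (194/34 per unit): 29 of 34 → value 29×194/34 = 165.4706, running total 353.47
Total 353.47.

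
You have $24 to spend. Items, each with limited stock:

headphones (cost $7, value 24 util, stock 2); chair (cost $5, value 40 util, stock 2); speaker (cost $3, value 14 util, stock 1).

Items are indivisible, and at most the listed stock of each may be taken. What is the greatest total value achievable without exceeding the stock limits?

Top feasible selections:
- 2×headphones + 2×chair: cost 24, value 128
- 1×headphones + 2×chair + 1×speaker: cost 20, value 118
- 1×headphones + 2×chair: cost 17, value 104
- 2×headphones + 1×chair + 1×speaker: cost 22, value 102
Best: 128 util.

128 util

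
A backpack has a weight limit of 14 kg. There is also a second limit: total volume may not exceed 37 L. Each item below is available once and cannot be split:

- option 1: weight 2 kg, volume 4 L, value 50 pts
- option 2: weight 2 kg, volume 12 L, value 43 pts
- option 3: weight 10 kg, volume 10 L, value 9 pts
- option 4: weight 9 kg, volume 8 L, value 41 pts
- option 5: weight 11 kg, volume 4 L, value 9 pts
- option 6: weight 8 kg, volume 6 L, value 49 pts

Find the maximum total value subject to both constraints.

Feasible sets respecting both limits:
- option 1+option 2+option 6: weight 12, volume 22, value 142
- option 1+option 2+option 4: weight 13, volume 24, value 134
- option 1+option 2+option 3: weight 14, volume 26, value 102
Best: 142 pts.

142 pts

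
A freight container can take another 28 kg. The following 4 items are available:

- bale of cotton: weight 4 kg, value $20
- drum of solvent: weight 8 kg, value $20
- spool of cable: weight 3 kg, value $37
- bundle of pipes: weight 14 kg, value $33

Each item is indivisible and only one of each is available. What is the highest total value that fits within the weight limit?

Check high-value combinations within 28 kg:
- bale of cotton+spool of cable+bundle of pipes: weight 4+3+14=21, value 20+37+33=90
- drum of solvent+spool of cable+bundle of pipes: weight 8+3+14=25, value 20+37+33=90
- bale of cotton+drum of solvent+spool of cable: weight 4+8+3=15, value 20+20+37=77
- bale of cotton+drum of solvent+bundle of pipes: weight 4+8+14=26, value 20+20+33=73
- spool of cable+bundle of pipes: weight 3+14=17, value 37+33=70
Best: $90.

$90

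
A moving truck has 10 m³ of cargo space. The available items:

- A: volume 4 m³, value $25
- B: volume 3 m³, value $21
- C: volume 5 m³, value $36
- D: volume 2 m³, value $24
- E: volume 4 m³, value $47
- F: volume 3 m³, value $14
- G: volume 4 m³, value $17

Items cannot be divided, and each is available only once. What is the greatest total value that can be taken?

$96

This is a 0/1 knapsack; check combinations near the capacity.
- A+D+E: volume 4+2+4=10, value 25+24+47=96
- B+D+E: volume 3+2+4=9, value 21+24+47=92
- D+E+G: volume 2+4+4=10, value 24+47+17=88
- D+E+F: volume 2+4+3=9, value 24+47+14=85
Best: $96.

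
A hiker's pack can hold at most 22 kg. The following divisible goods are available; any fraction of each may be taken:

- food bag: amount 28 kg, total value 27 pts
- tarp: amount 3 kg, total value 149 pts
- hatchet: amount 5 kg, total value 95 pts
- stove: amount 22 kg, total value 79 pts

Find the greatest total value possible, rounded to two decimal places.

294.27

Take in order of value per unit:
- tarp (149/3 per unit): all 3 → value 149, running total 149.00
- hatchet (95/5 per unit): all 5 → value 95, running total 244.00
- stove (79/22 per unit): 14 of 22 → value 14×79/22 = 50.2727, running total 294.27
Total 294.27.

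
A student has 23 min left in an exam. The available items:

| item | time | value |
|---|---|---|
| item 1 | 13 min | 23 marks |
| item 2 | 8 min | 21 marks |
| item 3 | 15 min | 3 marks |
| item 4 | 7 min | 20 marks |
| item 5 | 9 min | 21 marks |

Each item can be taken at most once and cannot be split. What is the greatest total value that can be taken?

44 marks

Check high-value combinations within 23 min:
- item 1+item 2: time 13+8=21, value 23+21=44
- item 1+item 5: time 13+9=22, value 23+21=44
- item 1+item 4: time 13+7=20, value 23+20=43
- item 2+item 5: time 8+9=17, value 21+21=42
- item 2+item 4: time 8+7=15, value 21+20=41
Best: 44 marks.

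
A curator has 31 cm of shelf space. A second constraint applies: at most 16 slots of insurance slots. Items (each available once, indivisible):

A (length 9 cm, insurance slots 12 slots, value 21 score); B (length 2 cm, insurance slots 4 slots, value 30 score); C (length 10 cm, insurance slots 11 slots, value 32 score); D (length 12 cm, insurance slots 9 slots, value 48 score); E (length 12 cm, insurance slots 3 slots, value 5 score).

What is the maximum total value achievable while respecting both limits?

Feasible sets respecting both limits:
- B+D+E: length 26, insurance slots 16, value 83
- B+D: length 14, insurance slots 13, value 78
- B+C: length 12, insurance slots 15, value 62
Best: 83 score.

83 score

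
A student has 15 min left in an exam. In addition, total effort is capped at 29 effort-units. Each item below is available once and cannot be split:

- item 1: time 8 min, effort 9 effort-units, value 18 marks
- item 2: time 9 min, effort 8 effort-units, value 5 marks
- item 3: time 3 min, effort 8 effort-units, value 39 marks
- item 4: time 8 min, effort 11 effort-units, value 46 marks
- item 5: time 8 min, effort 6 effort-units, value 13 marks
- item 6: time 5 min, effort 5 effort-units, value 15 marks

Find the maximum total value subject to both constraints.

85 marks

Feasible sets respecting both limits:
- item 3+item 4: time 11, effort 19, value 85
- item 4+item 6: time 13, effort 16, value 61
- item 1+item 3: time 11, effort 17, value 57
Best: 85 marks.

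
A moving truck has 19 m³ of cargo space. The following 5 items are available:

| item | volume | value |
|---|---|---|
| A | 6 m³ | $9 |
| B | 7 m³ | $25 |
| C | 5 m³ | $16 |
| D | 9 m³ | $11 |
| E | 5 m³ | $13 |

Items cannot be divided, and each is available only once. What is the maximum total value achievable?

$54

Check high-value combinations within 19 m³:
- B+C+E: volume 7+5+5=17, value 25+16+13=54
- A+B+C: volume 6+7+5=18, value 9+25+16=50
- A+B+E: volume 6+7+5=18, value 9+25+13=47
- B+C: volume 7+5=12, value 25+16=41
Best: $54.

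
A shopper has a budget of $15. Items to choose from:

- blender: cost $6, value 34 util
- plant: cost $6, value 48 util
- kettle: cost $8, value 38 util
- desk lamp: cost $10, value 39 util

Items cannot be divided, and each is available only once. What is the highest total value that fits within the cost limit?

This is a 0/1 knapsack; check combinations near the capacity.
- plant+kettle: cost 6+8=14, value 48+38=86
- blender+plant: cost 6+6=12, value 34+48=82
- blender+kettle: cost 6+8=14, value 34+38=72
- plant: cost 6, value 48
Best: 86 util.

86 util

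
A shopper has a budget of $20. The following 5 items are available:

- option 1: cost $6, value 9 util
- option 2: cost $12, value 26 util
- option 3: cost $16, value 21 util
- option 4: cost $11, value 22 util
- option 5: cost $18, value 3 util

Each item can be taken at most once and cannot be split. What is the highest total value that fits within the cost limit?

35 util

Check high-value combinations within $20:
- option 1+option 2: cost 6+12=18, value 9+26=35
- option 1+option 4: cost 6+11=17, value 9+22=31
- option 2: cost 12, value 26
- option 4: cost 11, value 22
Best: 35 util.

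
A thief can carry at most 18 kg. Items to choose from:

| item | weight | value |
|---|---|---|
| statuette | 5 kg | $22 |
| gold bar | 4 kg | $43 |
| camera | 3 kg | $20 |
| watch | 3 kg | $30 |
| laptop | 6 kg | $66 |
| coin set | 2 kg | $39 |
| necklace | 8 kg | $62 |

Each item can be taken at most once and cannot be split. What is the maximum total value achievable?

$198

Check high-value combinations within 18 kg:
- gold bar+camera+watch+laptop+coin set: weight 4+3+3+6+2=18, value 43+20+30+66+39=198
- gold bar+watch+laptop+coin set: weight 4+3+6+2=15, value 43+30+66+39=178
- gold bar+watch+coin set+necklace: weight 4+3+2+8=17, value 43+30+39+62=174
Best: $198.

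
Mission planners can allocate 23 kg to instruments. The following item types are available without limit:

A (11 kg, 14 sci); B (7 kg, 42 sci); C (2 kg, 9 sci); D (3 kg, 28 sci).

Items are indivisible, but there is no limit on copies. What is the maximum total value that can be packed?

205 sci

Best value-per-unit is D at 28/3; filling with it alone gives 7×28 = 196.
Optimal mix: 1×C + 7×D → mass 23, value 205.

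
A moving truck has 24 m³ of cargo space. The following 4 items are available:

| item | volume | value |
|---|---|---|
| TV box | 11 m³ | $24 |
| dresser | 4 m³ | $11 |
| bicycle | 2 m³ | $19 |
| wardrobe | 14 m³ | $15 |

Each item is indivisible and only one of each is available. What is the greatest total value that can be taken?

$54

This is a 0/1 knapsack; check combinations near the capacity.
- TV box+dresser+bicycle: volume 11+4+2=17, value 24+11+19=54
- dresser+bicycle+wardrobe: volume 4+2+14=20, value 11+19+15=45
- TV box+bicycle: volume 11+2=13, value 24+19=43
- TV box+dresser: volume 11+4=15, value 24+11=35
Best: $54.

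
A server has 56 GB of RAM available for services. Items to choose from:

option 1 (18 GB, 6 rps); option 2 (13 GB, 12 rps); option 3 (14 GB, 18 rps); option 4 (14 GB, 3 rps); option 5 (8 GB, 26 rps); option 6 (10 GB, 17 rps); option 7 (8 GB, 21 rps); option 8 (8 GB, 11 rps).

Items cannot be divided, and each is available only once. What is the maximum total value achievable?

94 rps

Check high-value combinations within 56 GB:
- option 2+option 3+option 5+option 6+option 7: memory 13+14+8+10+8=53, value 12+18+26+17+21=94
- option 3+option 5+option 6+option 7+option 8: memory 14+8+10+8+8=48, value 18+26+17+21+11=93
- option 2+option 3+option 5+option 7+option 8: memory 13+14+8+8+8=51, value 12+18+26+21+11=88
Best: 94 rps.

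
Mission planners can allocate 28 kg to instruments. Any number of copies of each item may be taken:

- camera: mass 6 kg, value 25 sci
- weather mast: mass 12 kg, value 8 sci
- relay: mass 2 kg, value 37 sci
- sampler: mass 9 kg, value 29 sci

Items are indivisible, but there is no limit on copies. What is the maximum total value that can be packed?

518 sci

Best value-per-unit is relay at 37/2, and filling with it alone uses mass 14×2=28. No mix of the others beats 14×37 = 518.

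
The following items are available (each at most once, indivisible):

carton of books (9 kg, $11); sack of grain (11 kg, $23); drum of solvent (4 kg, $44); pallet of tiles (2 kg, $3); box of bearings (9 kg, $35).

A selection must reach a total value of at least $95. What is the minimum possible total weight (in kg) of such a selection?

24

Subsets with value ≥ 95, sorted by total weight:
- sack of grain+drum of solvent+box of bearings: weight 24, value 102
- sack of grain+drum of solvent+pallet of tiles+box of bearings: weight 26, value 105
- carton of books+sack of grain+drum of solvent+box of bearings: weight 33, value 113
Minimum weight: 24 kg.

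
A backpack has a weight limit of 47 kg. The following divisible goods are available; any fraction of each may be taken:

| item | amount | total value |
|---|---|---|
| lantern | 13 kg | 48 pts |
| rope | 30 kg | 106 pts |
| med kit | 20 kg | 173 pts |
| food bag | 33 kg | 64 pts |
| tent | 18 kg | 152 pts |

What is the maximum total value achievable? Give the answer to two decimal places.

Take in order of value per unit:
- med kit (173/20 per unit): all 20 → value 173, running total 173.00
- tent (152/18 per unit): all 18 → value 152, running total 325.00
- lantern (48/13 per unit): 9 of 13 → value 9×48/13 = 33.2308, running total 358.23
Total 358.23.

358.23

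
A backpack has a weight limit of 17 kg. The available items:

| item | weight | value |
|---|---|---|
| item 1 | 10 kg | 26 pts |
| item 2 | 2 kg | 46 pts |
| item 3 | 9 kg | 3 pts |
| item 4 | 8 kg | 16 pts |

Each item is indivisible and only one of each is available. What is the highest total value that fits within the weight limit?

Check high-value combinations within 17 kg:
- item 1+item 2: weight 10+2=12, value 26+46=72
- item 2+item 4: weight 2+8=10, value 46+16=62
- item 2+item 3: weight 2+9=11, value 46+3=49
- item 2: weight 2, value 46
- item 1: weight 10, value 26
Best: 72 pts.

72 pts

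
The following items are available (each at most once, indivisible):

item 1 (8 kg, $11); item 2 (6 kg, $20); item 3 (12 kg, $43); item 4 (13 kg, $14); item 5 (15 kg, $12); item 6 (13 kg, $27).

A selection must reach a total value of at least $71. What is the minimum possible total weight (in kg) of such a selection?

26

Subsets with value ≥ 71, sorted by total weight:
- item 1+item 2+item 3: weight 26, value 74
- item 2+item 3+item 6: weight 31, value 90
- item 2+item 3+item 4: weight 31, value 77
- item 1+item 3+item 6: weight 33, value 81
Minimum weight: 26 kg.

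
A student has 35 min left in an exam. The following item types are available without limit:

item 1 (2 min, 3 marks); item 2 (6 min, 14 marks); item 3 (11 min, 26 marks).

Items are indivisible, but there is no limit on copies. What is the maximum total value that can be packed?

82 marks

Best value-per-unit is item 3 at 26/11; filling with it alone gives 3×26 = 78.
Optimal mix: 4×item 2 + 1×item 3 → time 35, value 82.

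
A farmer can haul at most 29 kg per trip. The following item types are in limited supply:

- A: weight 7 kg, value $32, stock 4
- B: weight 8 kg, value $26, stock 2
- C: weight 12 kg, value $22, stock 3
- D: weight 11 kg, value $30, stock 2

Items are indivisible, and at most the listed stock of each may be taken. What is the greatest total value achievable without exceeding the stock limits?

$128

Best selections within weight 29 and stock limits:
- 4×A: weight 28, value 128
- 3×A + 1×B: weight 29, value 122
- 3×A: weight 21, value 96
Best: $128.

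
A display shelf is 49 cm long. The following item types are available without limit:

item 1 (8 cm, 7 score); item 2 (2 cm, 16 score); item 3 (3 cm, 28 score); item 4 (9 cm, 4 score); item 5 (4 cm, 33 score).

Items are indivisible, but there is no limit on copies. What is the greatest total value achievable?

Best value-per-unit is item 3 at 28/3; filling with it alone gives 16×28 = 448.
Optimal mix: 15×item 3 + 1×item 5 → length 49, value 453.

453 score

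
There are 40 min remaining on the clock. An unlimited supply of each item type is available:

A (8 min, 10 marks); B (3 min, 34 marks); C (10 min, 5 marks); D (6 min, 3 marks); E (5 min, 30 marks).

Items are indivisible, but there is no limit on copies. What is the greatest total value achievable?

442 marks

Best value-per-unit is B at 34/3, and filling with it alone uses time 13×3=39. No mix of the others beats 13×34 = 442.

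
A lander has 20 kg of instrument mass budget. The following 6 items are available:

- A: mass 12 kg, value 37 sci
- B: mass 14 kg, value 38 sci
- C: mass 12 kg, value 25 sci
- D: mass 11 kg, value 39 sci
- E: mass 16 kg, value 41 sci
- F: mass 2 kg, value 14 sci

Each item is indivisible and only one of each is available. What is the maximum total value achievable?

Check high-value combinations within 20 kg:
- E+F: mass 16+2=18, value 41+14=55
- D+F: mass 11+2=13, value 39+14=53
- B+F: mass 14+2=16, value 38+14=52
Best: 55 sci.

55 sci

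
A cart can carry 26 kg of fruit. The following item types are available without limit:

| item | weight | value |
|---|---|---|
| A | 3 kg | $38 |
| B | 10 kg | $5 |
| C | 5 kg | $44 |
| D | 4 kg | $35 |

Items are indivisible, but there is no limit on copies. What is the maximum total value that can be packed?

$310

Best value-per-unit is A at 38/3; filling with it alone gives 8×38 = 304.
Optimal mix: 7×A + 1×C → weight 26, value 310.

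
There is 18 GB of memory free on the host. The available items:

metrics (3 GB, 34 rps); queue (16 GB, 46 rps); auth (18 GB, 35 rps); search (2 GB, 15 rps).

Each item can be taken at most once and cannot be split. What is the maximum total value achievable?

Check high-value combinations within 18 GB:
- queue+search: memory 16+2=18, value 46+15=61
- metrics+search: memory 3+2=5, value 34+15=49
- queue: memory 16, value 46
- auth: memory 18, value 35
- metrics: memory 3, value 34
Best: 61 rps.

61 rps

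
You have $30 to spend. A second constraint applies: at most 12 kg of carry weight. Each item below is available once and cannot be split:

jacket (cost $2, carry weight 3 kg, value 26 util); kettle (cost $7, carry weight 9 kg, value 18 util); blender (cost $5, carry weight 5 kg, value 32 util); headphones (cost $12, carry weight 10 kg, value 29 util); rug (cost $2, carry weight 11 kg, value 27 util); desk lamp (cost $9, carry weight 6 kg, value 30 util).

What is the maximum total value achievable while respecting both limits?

62 util

Feasible sets respecting both limits:
- blender+desk lamp: cost 14, carry weight 11, value 62
- jacket+blender: cost 7, carry weight 8, value 58
- jacket+desk lamp: cost 11, carry weight 9, value 56
- jacket+kettle: cost 9, carry weight 12, value 44
Best: 62 util.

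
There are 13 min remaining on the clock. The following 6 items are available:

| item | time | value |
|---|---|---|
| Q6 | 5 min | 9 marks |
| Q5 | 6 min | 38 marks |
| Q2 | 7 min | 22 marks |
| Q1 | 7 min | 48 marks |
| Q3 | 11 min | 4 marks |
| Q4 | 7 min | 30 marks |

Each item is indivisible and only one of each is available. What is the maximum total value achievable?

86 marks

This is a 0/1 knapsack; check combinations near the capacity.
- Q5+Q1: time 6+7=13, value 38+48=86
- Q5+Q4: time 6+7=13, value 38+30=68
- Q5+Q2: time 6+7=13, value 38+22=60
- Q6+Q1: time 5+7=12, value 9+48=57
- Q1: time 7, value 48
Best: 86 marks.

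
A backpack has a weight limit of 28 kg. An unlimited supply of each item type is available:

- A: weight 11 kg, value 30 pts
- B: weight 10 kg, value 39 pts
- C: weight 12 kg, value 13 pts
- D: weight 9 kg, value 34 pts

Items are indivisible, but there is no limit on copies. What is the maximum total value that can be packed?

Best value-per-unit is B at 39/10; filling with it alone gives 2×39 = 78.
Optimal mix: 1×B + 2×D → weight 28, value 107.

107 pts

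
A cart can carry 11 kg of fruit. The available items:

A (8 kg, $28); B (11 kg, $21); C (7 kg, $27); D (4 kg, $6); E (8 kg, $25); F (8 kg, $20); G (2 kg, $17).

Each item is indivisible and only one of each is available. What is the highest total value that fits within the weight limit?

Check high-value combinations within 11 kg:
- A+G: weight 8+2=10, value 28+17=45
- C+G: weight 7+2=9, value 27+17=44
- E+G: weight 8+2=10, value 25+17=42
- F+G: weight 8+2=10, value 20+17=37
Best: $45.

$45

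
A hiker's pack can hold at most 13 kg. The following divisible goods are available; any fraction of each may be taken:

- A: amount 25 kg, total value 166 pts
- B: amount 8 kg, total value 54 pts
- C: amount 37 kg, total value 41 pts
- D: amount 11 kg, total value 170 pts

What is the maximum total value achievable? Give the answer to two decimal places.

183.50

Take in order of value per unit:
- D (170/11 per unit): all 11 → value 170, running total 170.00
- B (54/8 per unit): 2 of 8 → value 2×54/8 = 13.5000, running total 183.50
Total 183.50.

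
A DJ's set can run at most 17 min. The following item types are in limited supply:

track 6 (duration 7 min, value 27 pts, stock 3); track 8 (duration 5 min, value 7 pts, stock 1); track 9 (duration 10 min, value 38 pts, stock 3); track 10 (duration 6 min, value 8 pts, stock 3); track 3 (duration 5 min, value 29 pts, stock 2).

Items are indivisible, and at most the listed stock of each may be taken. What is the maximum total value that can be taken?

85 pts

Best selections within duration 17 and stock limits:
- 1×track 6 + 2×track 3: duration 17, value 85
- 1×track 9 + 1×track 3: duration 15, value 67
- 1×track 10 + 2×track 3: duration 16, value 66
Best: 85 pts.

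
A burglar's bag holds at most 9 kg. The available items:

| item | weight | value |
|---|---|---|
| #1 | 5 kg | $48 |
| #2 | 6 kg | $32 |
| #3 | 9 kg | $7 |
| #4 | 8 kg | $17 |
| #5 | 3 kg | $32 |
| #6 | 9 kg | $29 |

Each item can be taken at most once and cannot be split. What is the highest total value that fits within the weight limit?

$80

Check high-value combinations within 9 kg:
- #1+#5: weight 5+3=8, value 48+32=80
- #2+#5: weight 6+3=9, value 32+32=64
- #1: weight 5, value 48
- #5: weight 3, value 32
- #2: weight 6, value 32
Best: $80.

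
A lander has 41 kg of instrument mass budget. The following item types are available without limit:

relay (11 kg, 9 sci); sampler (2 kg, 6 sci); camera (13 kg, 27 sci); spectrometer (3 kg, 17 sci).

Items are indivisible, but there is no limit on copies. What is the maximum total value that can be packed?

227 sci

Best value-per-unit is spectrometer at 17/3; filling with it alone gives 13×17 = 221.
Optimal mix: 1×sampler + 13×spectrometer → mass 41, value 227.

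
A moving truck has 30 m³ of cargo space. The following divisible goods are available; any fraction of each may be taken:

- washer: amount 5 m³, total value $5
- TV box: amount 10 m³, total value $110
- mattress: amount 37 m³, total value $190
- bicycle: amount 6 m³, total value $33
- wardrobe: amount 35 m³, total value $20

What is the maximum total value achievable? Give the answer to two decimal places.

214.89

Take in order of value per unit:
- TV box (110/10 per unit): all 10 → value 110, running total 110.00
- bicycle (33/6 per unit): all 6 → value 33, running total 143.00
- mattress (190/37 per unit): 14 of 37 → value 14×190/37 = 71.8919, running total 214.89
Total 214.89.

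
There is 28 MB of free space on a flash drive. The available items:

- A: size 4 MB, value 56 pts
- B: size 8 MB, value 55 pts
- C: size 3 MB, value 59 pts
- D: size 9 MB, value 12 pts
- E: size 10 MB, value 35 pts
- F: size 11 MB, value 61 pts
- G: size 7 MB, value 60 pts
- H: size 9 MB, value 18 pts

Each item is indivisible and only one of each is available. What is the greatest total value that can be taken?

Check high-value combinations within 28 MB:
- A+C+F+G: size 4+3+11+7=25, value 56+59+61+60=236
- A+B+C+F: size 4+8+3+11=26, value 56+55+59+61=231
- A+B+C+G: size 4+8+3+7=22, value 56+55+59+60=230
Best: 236 pts.

236 pts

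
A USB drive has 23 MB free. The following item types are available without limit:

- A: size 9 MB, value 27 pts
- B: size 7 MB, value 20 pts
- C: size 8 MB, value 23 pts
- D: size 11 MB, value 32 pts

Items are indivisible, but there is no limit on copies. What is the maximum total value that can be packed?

67 pts

Best value-per-unit is A at 27/9; filling with it alone gives 2×27 = 54.
Optimal mix: 1×A + 2×B → size 23, value 67.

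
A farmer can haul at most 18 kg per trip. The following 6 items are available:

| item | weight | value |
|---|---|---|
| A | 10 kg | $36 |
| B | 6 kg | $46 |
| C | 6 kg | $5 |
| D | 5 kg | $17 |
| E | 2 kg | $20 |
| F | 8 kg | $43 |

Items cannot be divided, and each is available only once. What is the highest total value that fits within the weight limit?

Check high-value combinations within 18 kg:
- B+E+F: weight 6+2+8=16, value 46+20+43=109
- A+B+E: weight 10+6+2=18, value 36+46+20=102
- B+F: weight 6+8=14, value 46+43=89
- B+D+E: weight 6+5+2=13, value 46+17+20=83
Best: $109.

$109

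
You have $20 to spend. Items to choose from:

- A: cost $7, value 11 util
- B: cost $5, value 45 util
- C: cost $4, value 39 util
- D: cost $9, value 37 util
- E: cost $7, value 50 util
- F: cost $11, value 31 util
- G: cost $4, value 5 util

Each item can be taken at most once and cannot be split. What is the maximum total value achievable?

139 util

Check high-value combinations within $20:
- B+C+E+G: cost 5+4+7+4=20, value 45+39+50+5=139
- B+C+E: cost 5+4+7=16, value 45+39+50=134
- C+D+E: cost 4+9+7=20, value 39+37+50=126
- B+C+D: cost 5+4+9=18, value 45+39+37=121
Best: 139 util.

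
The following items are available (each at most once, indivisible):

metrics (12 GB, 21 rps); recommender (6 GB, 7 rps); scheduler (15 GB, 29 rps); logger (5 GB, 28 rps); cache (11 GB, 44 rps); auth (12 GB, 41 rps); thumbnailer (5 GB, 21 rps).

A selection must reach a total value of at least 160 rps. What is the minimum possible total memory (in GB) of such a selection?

48

Subsets with value ≥ 160, sorted by total memory:
- scheduler+logger+cache+auth+thumbnailer: memory 48, value 163
- metrics+recommender+logger+cache+auth+thumbnailer: memory 51, value 162
- recommender+scheduler+logger+cache+auth+thumbnailer: memory 54, value 170
- metrics+scheduler+logger+cache+auth: memory 55, value 163
Minimum memory: 48 GB.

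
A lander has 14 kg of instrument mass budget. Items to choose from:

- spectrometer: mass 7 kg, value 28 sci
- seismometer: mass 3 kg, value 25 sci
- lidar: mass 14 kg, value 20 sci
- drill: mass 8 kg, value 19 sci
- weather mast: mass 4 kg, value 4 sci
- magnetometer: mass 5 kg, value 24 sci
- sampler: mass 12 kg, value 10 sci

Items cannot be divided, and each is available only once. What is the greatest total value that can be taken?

57 sci

Check high-value combinations within 14 kg:
- spectrometer+seismometer+weather mast: mass 7+3+4=14, value 28+25+4=57
- spectrometer+seismometer: mass 7+3=10, value 28+25=53
- seismometer+weather mast+magnetometer: mass 3+4+5=12, value 25+4+24=53
Best: 57 sci.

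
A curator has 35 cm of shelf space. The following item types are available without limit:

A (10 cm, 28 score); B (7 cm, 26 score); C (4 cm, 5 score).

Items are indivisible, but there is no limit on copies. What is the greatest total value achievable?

130 score

Best value-per-unit is B at 26/7, and filling with it alone uses length 5×7=35. No mix of the others beats 5×26 = 130.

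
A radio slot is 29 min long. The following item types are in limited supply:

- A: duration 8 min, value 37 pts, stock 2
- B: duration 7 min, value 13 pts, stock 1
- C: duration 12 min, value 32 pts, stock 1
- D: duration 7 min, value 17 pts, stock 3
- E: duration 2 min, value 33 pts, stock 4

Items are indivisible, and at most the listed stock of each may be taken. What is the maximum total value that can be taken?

206 pts

Best selections within duration 29 and stock limits:
- 2×A + 4×E: duration 24, value 206
- 1×A + 1×C + 4×E: duration 28, value 201
Best: 206 pts.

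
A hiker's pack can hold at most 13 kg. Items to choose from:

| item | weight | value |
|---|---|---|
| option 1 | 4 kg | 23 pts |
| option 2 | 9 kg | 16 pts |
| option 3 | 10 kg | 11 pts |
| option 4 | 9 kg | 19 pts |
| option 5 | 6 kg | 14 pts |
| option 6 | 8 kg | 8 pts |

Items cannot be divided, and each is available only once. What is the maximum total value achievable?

42 pts

Check high-value combinations within 13 kg:
- option 1+option 4: weight 4+9=13, value 23+19=42
- option 1+option 2: weight 4+9=13, value 23+16=39
- option 1+option 5: weight 4+6=10, value 23+14=37
- option 1+option 6: weight 4+8=12, value 23+8=31
Best: 42 pts.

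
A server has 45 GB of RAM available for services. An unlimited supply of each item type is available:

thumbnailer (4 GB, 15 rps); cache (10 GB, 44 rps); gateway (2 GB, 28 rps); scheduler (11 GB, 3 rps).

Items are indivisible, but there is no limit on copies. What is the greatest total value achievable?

616 rps

Best value-per-unit is gateway at 28/2, and filling with it alone uses memory 22×2=44. No mix of the others beats 22×28 = 616.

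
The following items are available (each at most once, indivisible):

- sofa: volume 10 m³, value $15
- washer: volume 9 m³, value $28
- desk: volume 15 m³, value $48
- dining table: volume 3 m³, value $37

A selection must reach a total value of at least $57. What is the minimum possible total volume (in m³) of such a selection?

12

Subsets with value ≥ 57, sorted by total volume:
- washer+dining table: volume 12, value 65
- desk+dining table: volume 18, value 85
- sofa+washer+dining table: volume 22, value 80
Minimum volume: 12 m³.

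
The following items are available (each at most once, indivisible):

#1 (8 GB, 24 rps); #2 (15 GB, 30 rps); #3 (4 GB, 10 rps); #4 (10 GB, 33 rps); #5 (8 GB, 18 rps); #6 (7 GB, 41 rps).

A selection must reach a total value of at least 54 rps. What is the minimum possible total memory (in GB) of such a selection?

15

Subsets with value ≥ 54, sorted by total memory:
- #1+#6: memory 15, value 65
- #5+#6: memory 15, value 59
- #4+#6: memory 17, value 74
- #1+#4: memory 18, value 57
Minimum memory: 15 GB.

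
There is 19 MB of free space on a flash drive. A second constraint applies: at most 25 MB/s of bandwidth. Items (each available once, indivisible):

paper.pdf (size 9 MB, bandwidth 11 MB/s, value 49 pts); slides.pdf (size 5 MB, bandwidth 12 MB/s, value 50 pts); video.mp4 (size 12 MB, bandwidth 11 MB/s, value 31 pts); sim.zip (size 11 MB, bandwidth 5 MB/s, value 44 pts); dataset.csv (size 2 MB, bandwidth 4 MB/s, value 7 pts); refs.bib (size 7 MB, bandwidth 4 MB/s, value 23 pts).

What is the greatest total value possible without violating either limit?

Feasible sets respecting both limits:
- slides.pdf+sim.zip+dataset.csv: size 18, bandwidth 21, value 101
- paper.pdf+slides.pdf: size 14, bandwidth 23, value 99
- slides.pdf+sim.zip: size 16, bandwidth 17, value 94
- slides.pdf+video.mp4: size 17, bandwidth 23, value 81
Best: 101 pts.

101 pts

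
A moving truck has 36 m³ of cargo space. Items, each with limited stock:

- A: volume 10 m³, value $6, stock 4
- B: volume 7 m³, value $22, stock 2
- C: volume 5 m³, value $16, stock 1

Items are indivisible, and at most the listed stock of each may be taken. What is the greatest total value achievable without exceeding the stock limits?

Best selections within volume 36 and stock limits:
- 1×A + 2×B + 1×C: volume 29, value 66
- 2×B + 1×C: volume 19, value 60
Best: $66.

$66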